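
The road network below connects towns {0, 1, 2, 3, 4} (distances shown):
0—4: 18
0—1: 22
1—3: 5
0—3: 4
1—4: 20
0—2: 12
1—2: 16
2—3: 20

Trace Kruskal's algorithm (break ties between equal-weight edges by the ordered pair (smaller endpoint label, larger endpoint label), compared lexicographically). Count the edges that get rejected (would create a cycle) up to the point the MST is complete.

Kruskal: consider edges lightest-first.
0—3 (4): add. Components now {0,3} {1} {2} {4}
1—3 (5): add. Components now {0,1,3} {2} {4}
0—2 (12): add. Components now {0,1,2,3} {4}
1—2 (16): skip — 1 and 2 already connected.
0—4 (18): add. Components now {0,1,2,3,4}
Edges rejected before the tree was complete: 1.

1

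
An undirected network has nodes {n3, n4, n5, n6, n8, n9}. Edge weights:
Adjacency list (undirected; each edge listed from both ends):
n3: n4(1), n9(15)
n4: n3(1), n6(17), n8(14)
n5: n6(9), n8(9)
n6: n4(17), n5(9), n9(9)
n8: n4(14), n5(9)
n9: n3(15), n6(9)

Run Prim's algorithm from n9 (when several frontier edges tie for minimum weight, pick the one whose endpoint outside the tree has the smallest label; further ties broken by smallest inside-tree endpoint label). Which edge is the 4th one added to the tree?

n4-n8

Prim, starting at n9.
Step 1: cheapest edge leaving the tree is n6 n9 (9); add n6.
Step 2: cheapest edge leaving the tree is n5 n6 (9); add n5.
Step 3: cheapest edge leaving the tree is n5 n8 (9); add n8.
Step 4: cheapest edge leaving the tree is n4 n8 (14); add n4.
Step 5: cheapest edge leaving the tree is n3 n4 (1); add n3.
The 4th edge added is n4 n8.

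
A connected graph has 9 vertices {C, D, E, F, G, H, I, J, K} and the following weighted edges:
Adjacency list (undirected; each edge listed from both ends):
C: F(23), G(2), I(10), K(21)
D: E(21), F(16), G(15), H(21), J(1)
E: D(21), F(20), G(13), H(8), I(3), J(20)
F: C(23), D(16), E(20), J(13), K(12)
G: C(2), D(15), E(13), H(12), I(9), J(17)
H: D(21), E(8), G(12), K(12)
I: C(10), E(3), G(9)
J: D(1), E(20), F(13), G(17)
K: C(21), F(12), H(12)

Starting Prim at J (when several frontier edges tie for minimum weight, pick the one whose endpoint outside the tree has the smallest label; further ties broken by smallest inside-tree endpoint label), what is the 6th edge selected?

Prim's algorithm from J:
Step 1: cheapest edge leaving the tree is D—J (1); add D.
Step 2: cheapest edge leaving the tree is F—J (13); add F.
Step 3: cheapest edge leaving the tree is F—K (12); add K.
Step 4: cheapest edge leaving the tree is H—K (12); add H.
Step 5: cheapest edge leaving the tree is E—H (8); add E.
Step 6: cheapest edge leaving the tree is E—I (3); add I.
Step 7: cheapest edge leaving the tree is G—I (9); add G.
Step 8: cheapest edge leaving the tree is C—G (2); add C.
The 6th edge added is E—I.

E-I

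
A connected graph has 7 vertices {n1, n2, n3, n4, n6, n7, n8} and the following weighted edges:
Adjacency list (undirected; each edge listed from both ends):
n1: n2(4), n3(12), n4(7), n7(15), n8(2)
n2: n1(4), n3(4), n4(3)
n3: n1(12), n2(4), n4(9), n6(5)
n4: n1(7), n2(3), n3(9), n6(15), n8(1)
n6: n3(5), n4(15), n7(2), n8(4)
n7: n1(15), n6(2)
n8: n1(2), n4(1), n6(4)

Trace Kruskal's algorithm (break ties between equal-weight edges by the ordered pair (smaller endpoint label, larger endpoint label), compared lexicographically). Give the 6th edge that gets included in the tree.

n6-n8

Sort edges by weight, then run Kruskal:
n4—n8 (1): add. Components now {n4,n8} {n2} {n1} {n7} {n3} {n6}
n1—n8 (2): add. Components now {n1,n4,n8} {n2} {n7} {n3} {n6}
n6—n7 (2): add. Components now {n1,n4,n8} {n2} {n6,n7} {n3}
n2—n4 (3): add. Components now {n1,n2,n4,n8} {n6,n7} {n3}
n1—n2 (4): skip — n2 and n1 already connected.
n2—n3 (4): add. Components now {n1,n2,n3,n4,n8} {n6,n7}
n6—n8 (4): add. Components now {n1,n2,n3,n4,n6,n7,n8}
The 6th edge added is n6—n8.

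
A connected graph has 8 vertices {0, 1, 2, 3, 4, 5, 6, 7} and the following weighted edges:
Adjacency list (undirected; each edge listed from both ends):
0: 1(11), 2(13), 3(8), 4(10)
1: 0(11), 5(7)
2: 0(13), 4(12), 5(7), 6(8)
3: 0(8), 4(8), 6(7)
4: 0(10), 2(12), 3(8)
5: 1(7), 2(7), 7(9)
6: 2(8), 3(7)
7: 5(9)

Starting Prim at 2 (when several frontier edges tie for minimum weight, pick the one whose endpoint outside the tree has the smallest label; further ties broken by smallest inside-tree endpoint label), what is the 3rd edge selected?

2-6

Grow the tree from 2 using Prim:
Step 1: cheapest edge leaving the tree is 2—5 (7); add 5.
Step 2: cheapest edge leaving the tree is 1—5 (7); add 1.
Step 3: cheapest edge leaving the tree is 2—6 (8); add 6.
Step 4: cheapest edge leaving the tree is 3—6 (7); add 3.
Step 5: cheapest edge leaving the tree is 0—3 (8); add 0.
Step 6: cheapest edge leaving the tree is 3—4 (8); add 4.
Step 7: cheapest edge leaving the tree is 5—7 (9); add 7.
The 3rd edge added is 2—6.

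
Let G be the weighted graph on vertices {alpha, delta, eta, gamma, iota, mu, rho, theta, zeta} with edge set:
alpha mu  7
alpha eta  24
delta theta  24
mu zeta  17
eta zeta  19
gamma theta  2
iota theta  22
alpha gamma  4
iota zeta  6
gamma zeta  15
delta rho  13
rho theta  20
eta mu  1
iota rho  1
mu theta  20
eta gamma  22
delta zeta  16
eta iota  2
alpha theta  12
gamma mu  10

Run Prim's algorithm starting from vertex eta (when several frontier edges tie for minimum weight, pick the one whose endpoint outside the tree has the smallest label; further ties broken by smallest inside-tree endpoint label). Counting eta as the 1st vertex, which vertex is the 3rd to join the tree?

iota

Prim's algorithm from eta:
Step 1: cheapest edge leaving the tree is eta mu (1); add mu.
Step 2: cheapest edge leaving the tree is eta iota (2); add iota.
Step 3: cheapest edge leaving the tree is iota rho (1); add rho.
Step 4: cheapest edge leaving the tree is iota zeta (6); add zeta.
Step 5: cheapest edge leaving the tree is alpha mu (7); add alpha.
Step 6: cheapest edge leaving the tree is alpha gamma (4); add gamma.
Step 7: cheapest edge leaving the tree is gamma theta (2); add theta.
Step 8: cheapest edge leaving the tree is delta rho (13); add delta.
Vertex order: eta, mu, iota, rho, zeta, alpha, gamma, theta, delta. The 3rd vertex is iota.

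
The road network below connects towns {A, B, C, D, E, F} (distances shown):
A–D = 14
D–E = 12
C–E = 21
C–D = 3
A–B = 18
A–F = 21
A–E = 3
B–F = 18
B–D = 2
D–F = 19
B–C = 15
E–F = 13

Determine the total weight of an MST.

Sort edges by weight, then run Kruskal:
B–D (2): add. Components now {A} {B,D} {C} {E} {F}
A–E (3): add. Components now {A,E} {B,D} {C} {F}
C–D (3): add. Components now {A,E} {B,C,D} {F}
D–E (12): add. Components now {A,B,C,D,E} {F}
E–F (13): add. Components now {A,B,C,D,E,F}
MST edges: B–D, A–E, C–D, D–E, E–F; total weight 2+3+3+12+13 = 33.

33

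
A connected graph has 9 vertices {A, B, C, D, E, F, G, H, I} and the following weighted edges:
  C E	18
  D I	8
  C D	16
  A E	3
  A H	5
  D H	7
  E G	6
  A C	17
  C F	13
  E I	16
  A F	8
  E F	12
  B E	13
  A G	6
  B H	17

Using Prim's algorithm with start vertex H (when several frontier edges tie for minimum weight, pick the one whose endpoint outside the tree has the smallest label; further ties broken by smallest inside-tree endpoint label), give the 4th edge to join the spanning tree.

Grow the tree from H using Prim:
Step 1: cheapest edge leaving the tree is A H (5); add A.
Step 2: cheapest edge leaving the tree is A E (3); add E.
Step 3: cheapest edge leaving the tree is A G (6); add G.
Step 4: cheapest edge leaving the tree is D H (7); add D.
Step 5: cheapest edge leaving the tree is A F (8); add F.
Step 6: cheapest edge leaving the tree is D I (8); add I.
Step 7: cheapest edge leaving the tree is B E (13); add B.
Step 8: cheapest edge leaving the tree is C F (13); add C.
The 4th edge added is D H.

D-H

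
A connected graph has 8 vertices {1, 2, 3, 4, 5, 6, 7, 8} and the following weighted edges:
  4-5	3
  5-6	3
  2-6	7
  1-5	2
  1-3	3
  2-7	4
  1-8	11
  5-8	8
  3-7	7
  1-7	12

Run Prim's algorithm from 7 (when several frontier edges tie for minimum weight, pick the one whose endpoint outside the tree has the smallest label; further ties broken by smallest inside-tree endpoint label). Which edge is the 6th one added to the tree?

Prim, starting at 7.
Step 1: cheapest edge leaving the tree is 2-7 (4); add 2.
Step 2: cheapest edge leaving the tree is 3-7 (7); add 3.
Step 3: cheapest edge leaving the tree is 1-3 (3); add 1.
Step 4: cheapest edge leaving the tree is 1-5 (2); add 5.
Step 5: cheapest edge leaving the tree is 4-5 (3); add 4.
Step 6: cheapest edge leaving the tree is 5-6 (3); add 6.
Step 7: cheapest edge leaving the tree is 5-8 (8); add 8.
The 6th edge added is 5-6.

5-6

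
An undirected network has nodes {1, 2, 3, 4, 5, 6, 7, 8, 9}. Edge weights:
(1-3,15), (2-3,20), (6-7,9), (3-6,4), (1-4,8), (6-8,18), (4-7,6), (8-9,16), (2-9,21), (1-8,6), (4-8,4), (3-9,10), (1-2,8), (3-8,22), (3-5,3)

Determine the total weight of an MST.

50

Sort edges by weight, then run Kruskal:
3-5 (3): add — endpoints in different components.
3-6 (4): add — endpoints in different components.
4-8 (4): add — endpoints in different components.
1-8 (6): add — endpoints in different components.
4-7 (6): add — endpoints in different components.
1-2 (8): add — endpoints in different components.
1-4 (8): skip — 1 and 4 already connected.
6-7 (9): add — endpoints in different components.
3-9 (10): add — endpoints in different components.
MST edges: 3-5, 3-6, 4-8, 1-8, 4-7, 1-2, 6-7, 3-9; total weight 3+4+4+6+6+8+9+10 = 50.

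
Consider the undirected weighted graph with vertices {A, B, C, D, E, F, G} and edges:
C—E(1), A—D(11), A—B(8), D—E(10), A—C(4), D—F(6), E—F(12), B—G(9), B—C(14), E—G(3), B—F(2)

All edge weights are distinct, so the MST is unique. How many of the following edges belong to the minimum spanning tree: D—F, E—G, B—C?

2

Kruskal: consider edges lightest-first.
C—E (1): add. Components now {A} {B} {C,E} {D} {F} {G}
B—F (2): add. Components now {A} {B,F} {C,E} {D} {G}
E—G (3): add. Components now {A} {B,F} {C,E,G} {D}
A—C (4): add. Components now {A,C,E,G} {B,F} {D}
D—F (6): add. Components now {A,C,E,G} {B,D,F}
A—B (8): add. Components now {A,B,C,D,E,F,G}
MST edge set: {C—E, B—F, E—G, A—C, D—F, A—B}.
Of the listed edges, {D—F, E—G} are in the MST → 2.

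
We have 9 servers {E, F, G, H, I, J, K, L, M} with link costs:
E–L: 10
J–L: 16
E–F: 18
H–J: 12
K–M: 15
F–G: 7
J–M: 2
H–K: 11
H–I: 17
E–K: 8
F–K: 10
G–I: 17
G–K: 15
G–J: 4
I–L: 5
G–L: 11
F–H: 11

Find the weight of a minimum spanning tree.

57

Sort edges by weight, then run Kruskal:
J–M (2): add — endpoints in different components.
G–J (4): add — endpoints in different components.
I–L (5): add — endpoints in different components.
F–G (7): add — endpoints in different components.
E–K (8): add — endpoints in different components.
E–L (10): add — endpoints in different components.
F–K (10): add — endpoints in different components.
F–H (11): add — endpoints in different components.
MST edges: J–M, G–J, I–L, F–G, E–K, E–L, F–K, F–H; total weight 2+4+5+7+8+10+10+11 = 57.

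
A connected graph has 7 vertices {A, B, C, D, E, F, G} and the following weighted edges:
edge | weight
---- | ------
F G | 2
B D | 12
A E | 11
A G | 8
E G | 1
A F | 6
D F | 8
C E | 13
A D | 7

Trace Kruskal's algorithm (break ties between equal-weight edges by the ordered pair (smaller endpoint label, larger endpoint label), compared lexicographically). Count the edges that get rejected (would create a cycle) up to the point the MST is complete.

3

Kruskal: consider edges lightest-first.
E G (1): add — endpoints in different components.
F G (2): add — endpoints in different components.
A F (6): add — endpoints in different components.
A D (7): add — endpoints in different components.
A G (8): skip — A and G already connected.
D F (8): skip — D and F already connected.
A E (11): skip — A and E already connected.
B D (12): add — endpoints in different components.
C E (13): add — endpoints in different components.
Edges rejected before the tree was complete: 3.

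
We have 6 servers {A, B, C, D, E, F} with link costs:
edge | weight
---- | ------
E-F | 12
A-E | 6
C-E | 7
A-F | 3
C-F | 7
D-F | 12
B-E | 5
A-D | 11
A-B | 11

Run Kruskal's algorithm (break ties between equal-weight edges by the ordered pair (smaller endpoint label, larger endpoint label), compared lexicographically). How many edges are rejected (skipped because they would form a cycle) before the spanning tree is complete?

Kruskal: consider edges lightest-first.
A-F (3): add. Components now {A,F} {B} {C} {D} {E}
B-E (5): add. Components now {A,F} {B,E} {C} {D}
A-E (6): add. Components now {A,B,E,F} {C} {D}
C-E (7): add. Components now {A,B,C,E,F} {D}
C-F (7): skip — C and F already connected.
A-B (11): skip — A and B already connected.
A-D (11): add. Components now {A,B,C,D,E,F}
Edges rejected before the tree was complete: 2.

2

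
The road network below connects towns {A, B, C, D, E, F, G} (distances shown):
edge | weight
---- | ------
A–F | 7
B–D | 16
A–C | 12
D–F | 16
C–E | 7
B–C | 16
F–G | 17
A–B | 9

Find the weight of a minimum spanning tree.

68

Prim, starting at D.
Step 1: cheapest edge leaving the tree is B–D (16); add B.
Step 2: cheapest edge leaving the tree is A–B (9); add A.
Step 3: cheapest edge leaving the tree is A–F (7); add F.
Step 4: cheapest edge leaving the tree is A–C (12); add C.
Step 5: cheapest edge leaving the tree is C–E (7); add E.
Step 6: cheapest edge leaving the tree is F–G (17); add G.
MST edges: B–D, A–B, A–F, A–C, C–E, F–G; total weight 16+9+7+12+7+17 = 68.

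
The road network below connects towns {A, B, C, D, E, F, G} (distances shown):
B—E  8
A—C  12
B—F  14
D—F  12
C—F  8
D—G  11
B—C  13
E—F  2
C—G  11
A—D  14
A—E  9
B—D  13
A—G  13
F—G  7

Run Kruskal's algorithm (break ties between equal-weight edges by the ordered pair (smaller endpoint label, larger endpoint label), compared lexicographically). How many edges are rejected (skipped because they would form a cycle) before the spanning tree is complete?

1

Kruskal's algorithm — process edges by increasing weight (ties by edge label):
E—F (2): add. Components now {A} {B} {C} {D} {E,F} {G}
F—G (7): add. Components now {A} {B} {C} {D} {E,F,G}
B—E (8): add. Components now {A} {B,E,F,G} {C} {D}
C—F (8): add. Components now {A} {B,C,E,F,G} {D}
A—E (9): add. Components now {A,B,C,E,F,G} {D}
C—G (11): skip — C and G already connected.
D—G (11): add. Components now {A,B,C,D,E,F,G}
Edges rejected before the tree was complete: 1.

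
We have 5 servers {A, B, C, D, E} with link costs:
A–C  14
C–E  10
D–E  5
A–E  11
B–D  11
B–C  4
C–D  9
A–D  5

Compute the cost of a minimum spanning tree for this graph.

Grow the tree from A using Prim:
Step 1: cheapest edge leaving the tree is A–D (5); add D.
Step 2: cheapest edge leaving the tree is D–E (5); add E.
Step 3: cheapest edge leaving the tree is C–D (9); add C.
Step 4: cheapest edge leaving the tree is B–C (4); add B.
MST edges: A–D, D–E, C–D, B–C; total weight 5+5+9+4 = 23.

23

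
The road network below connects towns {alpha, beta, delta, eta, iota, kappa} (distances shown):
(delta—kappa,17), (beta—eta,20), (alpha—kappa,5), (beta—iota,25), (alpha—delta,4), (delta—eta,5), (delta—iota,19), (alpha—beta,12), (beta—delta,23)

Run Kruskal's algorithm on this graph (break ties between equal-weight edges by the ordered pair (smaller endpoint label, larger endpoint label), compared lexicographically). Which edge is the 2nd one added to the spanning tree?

Sort edges by weight, then run Kruskal:
alpha—delta (4): add — endpoints in different components.
alpha—kappa (5): add — endpoints in different components.
delta—eta (5): add — endpoints in different components.
alpha—beta (12): add — endpoints in different components.
delta—kappa (17): skip — kappa and delta already connected.
delta—iota (19): add — endpoints in different components.
The 2nd edge added is alpha—kappa.

alpha-kappa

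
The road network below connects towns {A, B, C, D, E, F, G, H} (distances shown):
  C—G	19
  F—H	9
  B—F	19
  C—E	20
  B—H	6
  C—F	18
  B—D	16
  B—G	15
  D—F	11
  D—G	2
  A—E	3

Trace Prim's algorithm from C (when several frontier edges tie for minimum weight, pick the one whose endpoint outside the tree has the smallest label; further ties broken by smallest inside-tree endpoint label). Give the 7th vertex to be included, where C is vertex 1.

E

Grow the tree from C using Prim:
Step 1: frontier [C—F 18, C—G 19, C—E 20] → take C—F (18); add F.
Step 2: frontier [C—G 19, C—E 20, F—H 9, D—F 11, B—F 19] → take F—H (9); add H.
Step 3: frontier [C—G 19, C—E 20, D—F 11, B—F 19, B—H 6] → take B—H (6); add B.
Step 4: frontier [B—G 15, B—D 16, C—G 19, C—E 20, D—F 11] → take D—F (11); add D.
Step 5: frontier [B—G 15, C—G 19, C—E 20, D—G 2] → take D—G (2); add G.
Step 6: frontier [C—E 20] → take C—E (20); add E.
Step 7: frontier [A—E 3] → take A—E (3); add A.
Vertex order: C, F, H, B, D, G, E, A. The 7th vertex is E.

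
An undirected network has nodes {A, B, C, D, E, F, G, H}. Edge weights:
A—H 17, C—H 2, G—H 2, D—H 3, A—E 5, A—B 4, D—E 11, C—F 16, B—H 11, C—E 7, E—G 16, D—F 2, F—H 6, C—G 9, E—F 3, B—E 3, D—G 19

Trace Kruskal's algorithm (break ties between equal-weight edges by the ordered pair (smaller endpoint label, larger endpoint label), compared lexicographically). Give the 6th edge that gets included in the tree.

Sort edges by weight, then run Kruskal:
C—H (2): add — endpoints in different components.
D—F (2): add — endpoints in different components.
G—H (2): add — endpoints in different components.
B—E (3): add — endpoints in different components.
D—H (3): add — endpoints in different components.
E—F (3): add — endpoints in different components.
A—B (4): add — endpoints in different components.
The 6th edge added is E—F.

E-F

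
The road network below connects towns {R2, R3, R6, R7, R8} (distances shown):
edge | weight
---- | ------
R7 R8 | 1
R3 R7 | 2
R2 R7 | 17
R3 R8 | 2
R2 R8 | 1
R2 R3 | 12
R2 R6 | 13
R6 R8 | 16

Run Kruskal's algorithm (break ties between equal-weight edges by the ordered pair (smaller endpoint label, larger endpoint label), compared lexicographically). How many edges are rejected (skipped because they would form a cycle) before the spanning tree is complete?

2

Kruskal's algorithm — process edges by increasing weight (ties by edge label):
R2 R8 (1): add. Components now {R7} {R3} {R2,R8} {R6}
R7 R8 (1): add. Components now {R2,R7,R8} {R3} {R6}
R3 R7 (2): add. Components now {R2,R3,R7,R8} {R6}
R3 R8 (2): skip — R3 and R8 already connected.
R2 R3 (12): skip — R3 and R2 already connected.
R2 R6 (13): add. Components now {R2,R3,R6,R7,R8}
Edges rejected before the tree was complete: 2.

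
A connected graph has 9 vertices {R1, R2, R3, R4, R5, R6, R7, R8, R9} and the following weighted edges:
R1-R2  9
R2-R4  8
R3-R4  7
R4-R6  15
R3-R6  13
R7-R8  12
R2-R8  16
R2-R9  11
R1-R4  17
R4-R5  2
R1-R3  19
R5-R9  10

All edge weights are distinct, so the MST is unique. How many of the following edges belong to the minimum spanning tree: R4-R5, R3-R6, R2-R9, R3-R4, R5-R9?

Kruskal: consider edges lightest-first.
R4-R5 (2): add — endpoints in different components.
R3-R4 (7): add — endpoints in different components.
R2-R4 (8): add — endpoints in different components.
R1-R2 (9): add — endpoints in different components.
R5-R9 (10): add — endpoints in different components.
R2-R9 (11): skip — R9 and R2 already connected.
R7-R8 (12): add — endpoints in different components.
R3-R6 (13): add — endpoints in different components.
R4-R6 (15): skip — R6 and R4 already connected.
R2-R8 (16): add — endpoints in different components.
MST edge set: {R4-R5, R3-R4, R2-R4, R1-R2, R5-R9, R7-R8, R3-R6, R2-R8}.
Of the listed edges, {R4-R5, R3-R6, R3-R4, R5-R9} are in the MST → 4.

4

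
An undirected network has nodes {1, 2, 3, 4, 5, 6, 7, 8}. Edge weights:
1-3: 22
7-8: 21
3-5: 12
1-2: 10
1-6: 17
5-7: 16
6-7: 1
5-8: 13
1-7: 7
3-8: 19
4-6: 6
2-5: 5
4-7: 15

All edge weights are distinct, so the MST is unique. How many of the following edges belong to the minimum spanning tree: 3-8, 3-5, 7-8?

1

Sort edges by weight, then run Kruskal:
6-7 (1): add — endpoints in different components.
2-5 (5): add — endpoints in different components.
4-6 (6): add — endpoints in different components.
1-7 (7): add — endpoints in different components.
1-2 (10): add — endpoints in different components.
3-5 (12): add — endpoints in different components.
5-8 (13): add — endpoints in different components.
MST edge set: {6-7, 2-5, 4-6, 1-7, 1-2, 3-5, 5-8}.
Of the listed edges, {3-5} are in the MST → 1.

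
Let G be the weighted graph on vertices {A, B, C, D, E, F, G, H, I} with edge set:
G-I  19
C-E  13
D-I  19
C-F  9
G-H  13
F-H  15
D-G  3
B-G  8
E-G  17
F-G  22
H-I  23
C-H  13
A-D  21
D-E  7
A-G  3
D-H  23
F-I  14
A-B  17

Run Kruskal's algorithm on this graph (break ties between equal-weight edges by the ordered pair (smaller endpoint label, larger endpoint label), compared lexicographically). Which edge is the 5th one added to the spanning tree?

C-F

Sort edges by weight, then run Kruskal:
A-G (3): add — endpoints in different components.
D-G (3): add — endpoints in different components.
D-E (7): add — endpoints in different components.
B-G (8): add — endpoints in different components.
C-F (9): add — endpoints in different components.
C-E (13): add — endpoints in different components.
C-H (13): add — endpoints in different components.
G-H (13): skip — G and H already connected.
F-I (14): add — endpoints in different components.
The 5th edge added is C-F.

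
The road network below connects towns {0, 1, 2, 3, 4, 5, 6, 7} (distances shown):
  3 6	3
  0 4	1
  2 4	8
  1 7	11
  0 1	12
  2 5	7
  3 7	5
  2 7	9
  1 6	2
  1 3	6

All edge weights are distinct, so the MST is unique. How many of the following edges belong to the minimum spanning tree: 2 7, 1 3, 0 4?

2

Kruskal: consider edges lightest-first.
0 4 (1): add — endpoints in different components.
1 6 (2): add — endpoints in different components.
3 6 (3): add — endpoints in different components.
3 7 (5): add — endpoints in different components.
1 3 (6): skip — 1 and 3 already connected.
2 5 (7): add — endpoints in different components.
2 4 (8): add — endpoints in different components.
2 7 (9): add — endpoints in different components.
MST edge set: {0 4, 1 6, 3 6, 3 7, 2 5, 2 4, 2 7}.
Of the listed edges, {2 7, 0 4} are in the MST → 2.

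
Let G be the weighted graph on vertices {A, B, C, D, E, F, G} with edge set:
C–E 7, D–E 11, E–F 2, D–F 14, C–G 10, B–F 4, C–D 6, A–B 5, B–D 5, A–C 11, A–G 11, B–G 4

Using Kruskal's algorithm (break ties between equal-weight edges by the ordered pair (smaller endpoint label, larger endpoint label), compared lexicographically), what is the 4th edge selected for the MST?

Kruskal: consider edges lightest-first.
E–F (2): add — endpoints in different components.
B–F (4): add — endpoints in different components.
B–G (4): add — endpoints in different components.
A–B (5): add — endpoints in different components.
B–D (5): add — endpoints in different components.
C–D (6): add — endpoints in different components.
The 4th edge added is A–B.

A-B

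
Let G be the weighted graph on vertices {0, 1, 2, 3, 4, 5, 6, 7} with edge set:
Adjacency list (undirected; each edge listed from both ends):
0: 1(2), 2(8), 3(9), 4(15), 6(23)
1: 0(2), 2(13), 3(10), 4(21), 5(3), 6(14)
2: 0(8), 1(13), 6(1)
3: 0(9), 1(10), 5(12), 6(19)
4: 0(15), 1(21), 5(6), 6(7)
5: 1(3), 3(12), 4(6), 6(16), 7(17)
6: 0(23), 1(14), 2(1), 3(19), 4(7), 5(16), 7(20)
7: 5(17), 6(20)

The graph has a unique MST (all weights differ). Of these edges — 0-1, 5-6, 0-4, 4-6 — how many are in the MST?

Kruskal: consider edges lightest-first.
2-6 (1): add — endpoints in different components.
0-1 (2): add — endpoints in different components.
1-5 (3): add — endpoints in different components.
4-5 (6): add — endpoints in different components.
4-6 (7): add — endpoints in different components.
0-2 (8): skip — 0 and 2 already connected.
0-3 (9): add — endpoints in different components.
1-3 (10): skip — 1 and 3 already connected.
3-5 (12): skip — 3 and 5 already connected.
1-2 (13): skip — 1 and 2 already connected.
1-6 (14): skip — 1 and 6 already connected.
0-4 (15): skip — 0 and 4 already connected.
5-6 (16): skip — 5 and 6 already connected.
5-7 (17): add — endpoints in different components.
MST edge set: {2-6, 0-1, 1-5, 4-5, 4-6, 0-3, 5-7}.
Of the listed edges, {0-1, 4-6} are in the MST → 2.

2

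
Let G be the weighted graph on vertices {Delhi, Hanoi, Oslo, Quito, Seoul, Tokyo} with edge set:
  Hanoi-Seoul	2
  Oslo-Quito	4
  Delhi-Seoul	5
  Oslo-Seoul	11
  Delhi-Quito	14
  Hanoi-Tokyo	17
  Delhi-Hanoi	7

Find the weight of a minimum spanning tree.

Kruskal: consider edges lightest-first.
Hanoi-Seoul (2): add — endpoints in different components.
Oslo-Quito (4): add — endpoints in different components.
Delhi-Seoul (5): add — endpoints in different components.
Delhi-Hanoi (7): skip — Hanoi and Delhi already connected.
Oslo-Seoul (11): add — endpoints in different components.
Delhi-Quito (14): skip — Quito and Delhi already connected.
Hanoi-Tokyo (17): add — endpoints in different components.
MST edges: Hanoi-Seoul, Oslo-Quito, Delhi-Seoul, Oslo-Seoul, Hanoi-Tokyo; total weight 2+4+5+11+17 = 39.

39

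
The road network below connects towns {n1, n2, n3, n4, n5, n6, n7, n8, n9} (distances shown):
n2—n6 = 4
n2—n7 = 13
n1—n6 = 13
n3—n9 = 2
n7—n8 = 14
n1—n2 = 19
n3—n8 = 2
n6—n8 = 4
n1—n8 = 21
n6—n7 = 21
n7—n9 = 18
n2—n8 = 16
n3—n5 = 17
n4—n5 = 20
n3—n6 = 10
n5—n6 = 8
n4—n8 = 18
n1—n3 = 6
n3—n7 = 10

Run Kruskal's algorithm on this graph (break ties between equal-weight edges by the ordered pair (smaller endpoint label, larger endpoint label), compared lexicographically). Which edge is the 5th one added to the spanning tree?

Kruskal: consider edges lightest-first.
n3—n8 (2): add — endpoints in different components.
n3—n9 (2): add — endpoints in different components.
n2—n6 (4): add — endpoints in different components.
n6—n8 (4): add — endpoints in different components.
n1—n3 (6): add — endpoints in different components.
n5—n6 (8): add — endpoints in different components.
n3—n6 (10): skip — n6 and n3 already connected.
n3—n7 (10): add — endpoints in different components.
n1—n6 (13): skip — n6 and n1 already connected.
n2—n7 (13): skip — n7 and n2 already connected.
n7—n8 (14): skip — n7 and n8 already connected.
n2—n8 (16): skip — n8 and n2 already connected.
n3—n5 (17): skip — n5 and n3 already connected.
n4—n8 (18): add — endpoints in different components.
The 5th edge added is n1—n3.

n1-n3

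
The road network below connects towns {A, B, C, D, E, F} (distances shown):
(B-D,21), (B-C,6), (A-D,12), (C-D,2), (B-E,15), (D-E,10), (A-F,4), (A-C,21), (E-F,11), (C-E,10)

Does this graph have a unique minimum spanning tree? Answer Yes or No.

No

Kruskal: consider edges lightest-first.
C-D (2): add. Components now {A} {B} {C,D} {E} {F}
A-F (4): add. Components now {A,F} {B} {C,D} {E}
B-C (6): add. Components now {A,F} {B,C,D} {E}
C-E (10): add. Components now {A,F} {B,C,D,E}
D-E (10): skip — D and E already connected.
E-F (11): add. Components now {A,B,C,D,E,F}
Non-tree edge D-E has weight 10, equal to the heaviest edge on its tree cycle — swapping gives another MST of the same weight. Not unique.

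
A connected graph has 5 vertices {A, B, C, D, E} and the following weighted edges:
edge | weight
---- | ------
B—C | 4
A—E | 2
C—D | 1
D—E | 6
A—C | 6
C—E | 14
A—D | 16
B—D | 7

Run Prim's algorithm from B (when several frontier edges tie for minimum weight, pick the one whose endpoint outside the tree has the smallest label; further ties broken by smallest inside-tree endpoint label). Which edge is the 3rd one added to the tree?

Prim's algorithm from B:
Step 1: frontier [B—C 4, B—D 7] → take B—C (4); add C.
Step 2: frontier [B—D 7, C—D 1, A—C 6, C—E 14] → take C—D (1); add D.
Step 3: frontier [A—C 6, C—E 14, D—E 6, A—D 16] → take A—C (6); add A.
Step 4: frontier [A—E 2, C—E 14, D—E 6] → take A—E (2); add E.
The 3rd edge added is A—C.

A-C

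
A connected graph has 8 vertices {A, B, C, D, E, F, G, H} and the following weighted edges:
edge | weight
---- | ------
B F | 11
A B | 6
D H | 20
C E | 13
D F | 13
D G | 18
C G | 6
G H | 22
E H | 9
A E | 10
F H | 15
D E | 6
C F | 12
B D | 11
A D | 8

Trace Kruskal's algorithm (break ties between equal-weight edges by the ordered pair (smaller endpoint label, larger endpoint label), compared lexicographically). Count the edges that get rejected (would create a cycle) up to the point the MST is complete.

Kruskal's algorithm — process edges by increasing weight (ties by edge label):
A B (6): add — endpoints in different components.
C G (6): add — endpoints in different components.
D E (6): add — endpoints in different components.
A D (8): add — endpoints in different components.
E H (9): add — endpoints in different components.
A E (10): skip — A and E already connected.
B D (11): skip — B and D already connected.
B F (11): add — endpoints in different components.
C F (12): add — endpoints in different components.
Edges rejected before the tree was complete: 2.

2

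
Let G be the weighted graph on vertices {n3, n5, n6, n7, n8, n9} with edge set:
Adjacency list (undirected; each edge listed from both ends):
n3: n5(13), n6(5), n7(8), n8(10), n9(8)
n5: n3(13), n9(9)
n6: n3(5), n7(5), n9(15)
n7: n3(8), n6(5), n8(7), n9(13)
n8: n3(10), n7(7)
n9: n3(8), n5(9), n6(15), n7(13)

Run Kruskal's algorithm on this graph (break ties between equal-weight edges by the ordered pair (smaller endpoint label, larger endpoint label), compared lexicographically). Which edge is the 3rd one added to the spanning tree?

n7-n8

Sort edges by weight, then run Kruskal:
n3—n6 (5): add — endpoints in different components.
n6—n7 (5): add — endpoints in different components.
n7—n8 (7): add — endpoints in different components.
n3—n7 (8): skip — n7 and n3 already connected.
n3—n9 (8): add — endpoints in different components.
n5—n9 (9): add — endpoints in different components.
The 3rd edge added is n7—n8.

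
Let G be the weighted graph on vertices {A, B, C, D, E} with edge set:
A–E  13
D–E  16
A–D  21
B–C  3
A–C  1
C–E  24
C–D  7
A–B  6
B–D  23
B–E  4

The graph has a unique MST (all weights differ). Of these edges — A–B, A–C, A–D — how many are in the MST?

Kruskal: consider edges lightest-first.
A–C (1): add — endpoints in different components.
B–C (3): add — endpoints in different components.
B–E (4): add — endpoints in different components.
A–B (6): skip — A and B already connected.
C–D (7): add — endpoints in different components.
MST edge set: {A–C, B–C, B–E, C–D}.
Of the listed edges, {A–C} are in the MST → 1.

1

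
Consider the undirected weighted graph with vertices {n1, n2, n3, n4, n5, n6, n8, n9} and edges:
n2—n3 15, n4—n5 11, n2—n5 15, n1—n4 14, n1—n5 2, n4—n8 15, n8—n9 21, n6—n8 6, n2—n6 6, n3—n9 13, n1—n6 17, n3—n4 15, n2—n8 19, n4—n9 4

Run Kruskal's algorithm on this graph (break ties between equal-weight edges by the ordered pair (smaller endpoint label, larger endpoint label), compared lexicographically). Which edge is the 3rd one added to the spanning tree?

n2-n6

Sort edges by weight, then run Kruskal:
n1—n5 (2): add — endpoints in different components.
n4—n9 (4): add — endpoints in different components.
n2—n6 (6): add — endpoints in different components.
n6—n8 (6): add — endpoints in different components.
n4—n5 (11): add — endpoints in different components.
n3—n9 (13): add — endpoints in different components.
n1—n4 (14): skip — n4 and n1 already connected.
n2—n3 (15): add — endpoints in different components.
The 3rd edge added is n2—n6.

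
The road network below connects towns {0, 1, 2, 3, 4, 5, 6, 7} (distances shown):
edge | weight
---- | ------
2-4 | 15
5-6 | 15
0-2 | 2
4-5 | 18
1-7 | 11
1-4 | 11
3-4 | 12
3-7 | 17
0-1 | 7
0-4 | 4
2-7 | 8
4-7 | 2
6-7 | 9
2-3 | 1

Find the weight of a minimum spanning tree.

Kruskal: consider edges lightest-first.
2-3 (1): add — endpoints in different components.
0-2 (2): add — endpoints in different components.
4-7 (2): add — endpoints in different components.
0-4 (4): add — endpoints in different components.
0-1 (7): add — endpoints in different components.
2-7 (8): skip — 2 and 7 already connected.
6-7 (9): add — endpoints in different components.
1-4 (11): skip — 1 and 4 already connected.
1-7 (11): skip — 1 and 7 already connected.
3-4 (12): skip — 3 and 4 already connected.
2-4 (15): skip — 2 and 4 already connected.
5-6 (15): add — endpoints in different components.
MST edges: 2-3, 0-2, 4-7, 0-4, 0-1, 6-7, 5-6; total weight 1+2+2+4+7+9+15 = 40.

40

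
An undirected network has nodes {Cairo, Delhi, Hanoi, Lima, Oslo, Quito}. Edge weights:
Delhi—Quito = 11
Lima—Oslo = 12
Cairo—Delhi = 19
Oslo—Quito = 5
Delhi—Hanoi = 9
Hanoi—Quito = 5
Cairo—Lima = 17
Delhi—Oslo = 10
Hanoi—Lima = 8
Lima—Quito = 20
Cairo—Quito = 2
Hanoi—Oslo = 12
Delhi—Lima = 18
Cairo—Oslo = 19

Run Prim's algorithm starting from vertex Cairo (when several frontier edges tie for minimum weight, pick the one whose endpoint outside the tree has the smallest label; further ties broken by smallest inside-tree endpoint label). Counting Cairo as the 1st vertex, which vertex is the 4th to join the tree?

Prim, starting at Cairo.
Step 1: frontier [Cairo—Quito 2, Cairo—Lima 17, Cairo—Delhi 19, Cairo—Oslo 19] → take Cairo—Quito (2); add Quito.
Step 2: frontier [Cairo—Lima 17, Cairo—Delhi 19, Cairo—Oslo 19, Hanoi—Quito 5, Oslo—Quito 5, Delhi—Quito 11, Lima—Quito 20] → take Hanoi—Quito (5); add Hanoi.
Step 3: frontier [Cairo—Lima 17, Cairo—Delhi 19, Cairo—Oslo 19, Hanoi—Lima 8, Delhi—Hanoi 9, Hanoi—Oslo 12, Oslo—Quito 5, Delhi—Quito 11, Lima—Quito 20] → take Oslo—Quito (5); add Oslo.
Step 4: frontier [Cairo—Lima 17, Cairo—Delhi 19, Hanoi—Lima 8, Delhi—Hanoi 9, Delhi—Oslo 10, Lima—Oslo 12, Delhi—Quito 11, Lima—Quito 20] → take Hanoi—Lima (8); add Lima.
Step 5: frontier [Cairo—Delhi 19, Delhi—Hanoi 9, Delhi—Lima 18, Delhi—Oslo 10, Delhi—Quito 11] → take Delhi—Hanoi (9); add Delhi.
Vertex order: Cairo, Quito, Hanoi, Oslo, Lima, Delhi. The 4th vertex is Oslo.

Oslo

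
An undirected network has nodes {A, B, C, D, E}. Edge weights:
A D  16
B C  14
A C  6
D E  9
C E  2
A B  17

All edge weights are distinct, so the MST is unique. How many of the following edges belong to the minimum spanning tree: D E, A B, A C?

Sort edges by weight, then run Kruskal:
C E (2): add. Components now {A} {B} {C,E} {D}
A C (6): add. Components now {A,C,E} {B} {D}
D E (9): add. Components now {A,C,D,E} {B}
B C (14): add. Components now {A,B,C,D,E}
MST edge set: {C E, A C, D E, B C}.
Of the listed edges, {D E, A C} are in the MST → 2.

2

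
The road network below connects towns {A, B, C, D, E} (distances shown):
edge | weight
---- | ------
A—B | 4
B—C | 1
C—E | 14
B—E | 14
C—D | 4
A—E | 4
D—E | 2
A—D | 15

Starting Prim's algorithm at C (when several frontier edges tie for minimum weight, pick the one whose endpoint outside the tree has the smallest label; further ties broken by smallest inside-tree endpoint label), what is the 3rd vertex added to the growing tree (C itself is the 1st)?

Prim's algorithm from C:
Step 1: cheapest edge leaving the tree is B—C (1); add B.
Step 2: cheapest edge leaving the tree is A—B (4); add A.
Step 3: cheapest edge leaving the tree is C—D (4); add D.
Step 4: cheapest edge leaving the tree is D—E (2); add E.
Vertex order: C, B, A, D, E. The 3rd vertex is A.

A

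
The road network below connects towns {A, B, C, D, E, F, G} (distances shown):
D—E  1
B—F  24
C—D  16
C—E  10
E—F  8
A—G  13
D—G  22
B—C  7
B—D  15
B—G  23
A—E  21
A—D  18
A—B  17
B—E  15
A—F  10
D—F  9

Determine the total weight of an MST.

Kruskal's algorithm — process edges by increasing weight (ties by edge label):
D—E (1): add. Components now {A} {B} {C} {D,E} {F} {G}
B—C (7): add. Components now {A} {B,C} {D,E} {F} {G}
E—F (8): add. Components now {A} {B,C} {D,E,F} {G}
D—F (9): skip — D and F already connected.
A—F (10): add. Components now {A,D,E,F} {B,C} {G}
C—E (10): add. Components now {A,B,C,D,E,F} {G}
A—G (13): add. Components now {A,B,C,D,E,F,G}
MST edges: D—E, B—C, E—F, A—F, C—E, A—G; total weight 1+7+8+10+10+13 = 49.

49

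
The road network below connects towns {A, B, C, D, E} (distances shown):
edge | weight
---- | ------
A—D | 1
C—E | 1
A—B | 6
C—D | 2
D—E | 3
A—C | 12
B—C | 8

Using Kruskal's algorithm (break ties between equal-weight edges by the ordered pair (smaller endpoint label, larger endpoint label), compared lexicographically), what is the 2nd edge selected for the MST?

C-E

Kruskal: consider edges lightest-first.
A—D (1): add — endpoints in different components.
C—E (1): add — endpoints in different components.
C—D (2): add — endpoints in different components.
D—E (3): skip — D and E already connected.
A—B (6): add — endpoints in different components.
The 2nd edge added is C—E.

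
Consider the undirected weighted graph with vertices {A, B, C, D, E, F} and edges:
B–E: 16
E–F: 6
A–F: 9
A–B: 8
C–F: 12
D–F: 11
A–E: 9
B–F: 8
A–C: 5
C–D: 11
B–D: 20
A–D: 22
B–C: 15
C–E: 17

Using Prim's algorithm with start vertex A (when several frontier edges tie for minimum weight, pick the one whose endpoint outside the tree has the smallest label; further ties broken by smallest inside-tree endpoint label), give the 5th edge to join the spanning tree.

Grow the tree from A using Prim:
Step 1: cheapest edge leaving the tree is A–C (5); add C.
Step 2: cheapest edge leaving the tree is A–B (8); add B.
Step 3: cheapest edge leaving the tree is B–F (8); add F.
Step 4: cheapest edge leaving the tree is E–F (6); add E.
Step 5: cheapest edge leaving the tree is C–D (11); add D.
The 5th edge added is C–D.

C-D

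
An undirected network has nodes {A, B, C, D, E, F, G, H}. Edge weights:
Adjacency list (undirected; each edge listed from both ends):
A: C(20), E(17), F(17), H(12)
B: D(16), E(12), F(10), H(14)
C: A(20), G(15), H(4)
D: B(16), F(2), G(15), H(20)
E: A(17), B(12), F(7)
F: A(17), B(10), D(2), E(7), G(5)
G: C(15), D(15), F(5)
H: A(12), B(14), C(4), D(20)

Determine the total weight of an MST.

Prim's algorithm from G:
Step 1: cheapest edge leaving the tree is F—G (5); add F.
Step 2: cheapest edge leaving the tree is D—F (2); add D.
Step 3: cheapest edge leaving the tree is E—F (7); add E.
Step 4: cheapest edge leaving the tree is B—F (10); add B.
Step 5: cheapest edge leaving the tree is B—H (14); add H.
Step 6: cheapest edge leaving the tree is C—H (4); add C.
Step 7: cheapest edge leaving the tree is A—H (12); add A.
MST edges: F—G, D—F, E—F, B—F, B—H, C—H, A—H; total weight 5+2+7+10+14+4+12 = 54.

54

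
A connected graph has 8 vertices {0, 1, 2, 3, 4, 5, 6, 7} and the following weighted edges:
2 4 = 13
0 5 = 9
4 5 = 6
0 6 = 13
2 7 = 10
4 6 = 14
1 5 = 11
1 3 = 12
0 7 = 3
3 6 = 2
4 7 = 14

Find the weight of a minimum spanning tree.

53

Prim, starting at 2.
Step 1: cheapest edge leaving the tree is 2 7 (10); add 7.
Step 2: cheapest edge leaving the tree is 0 7 (3); add 0.
Step 3: cheapest edge leaving the tree is 0 5 (9); add 5.
Step 4: cheapest edge leaving the tree is 4 5 (6); add 4.
Step 5: cheapest edge leaving the tree is 1 5 (11); add 1.
Step 6: cheapest edge leaving the tree is 1 3 (12); add 3.
Step 7: cheapest edge leaving the tree is 3 6 (2); add 6.
MST edges: 2 7, 0 7, 0 5, 4 5, 1 5, 1 3, 3 6; total weight 10+3+9+6+11+12+2 = 53.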